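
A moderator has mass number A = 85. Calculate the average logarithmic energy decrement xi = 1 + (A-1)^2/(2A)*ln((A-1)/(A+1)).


xi = 1 + (A-1)^2/(2A) * ln((A-1)/(A+1))
xi = 1 + (85-1)^2/(2*85) * ln((85-1)/(85 +1))
xi = 0.023346

0.023346


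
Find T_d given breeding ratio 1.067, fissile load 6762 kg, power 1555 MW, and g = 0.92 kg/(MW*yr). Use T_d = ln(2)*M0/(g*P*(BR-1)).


Breeding gain G = BR - 1 = 1.067 - 1 = 0.067
Fissile production rate = g * P * G = 0.92 * 1555 * 0.067 = 95.8502 kg/yr
T_d = ln(2) * M0 / (g * P * G)
T_d = ln(2) * 6762 / 95.8502 = 48.900 yr

48.900


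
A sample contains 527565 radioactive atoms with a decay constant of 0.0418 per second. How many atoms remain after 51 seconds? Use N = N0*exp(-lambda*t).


N = N0 * exp(-lambda * t)
N = 527565 * exp(-0.0418 * 51)
N = 62582

62582


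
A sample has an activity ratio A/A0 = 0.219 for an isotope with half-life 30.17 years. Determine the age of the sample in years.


lambda = ln(2) / t_half = ln(2) / 30.17 = 0.02297472 /yr
t = -ln(A/A0) / lambda
t = -ln(0.219) / 0.02297472
t = 66.102 yr

66.102


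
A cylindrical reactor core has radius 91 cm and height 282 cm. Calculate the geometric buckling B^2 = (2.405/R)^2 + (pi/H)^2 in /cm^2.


B^2 = (2.405/R)^2 + (pi/H)^2
B^2 = (2.405/91)^2 + (pi/282)^2
B^2 = 8.2258e-04 /cm^2

8.2258e-04


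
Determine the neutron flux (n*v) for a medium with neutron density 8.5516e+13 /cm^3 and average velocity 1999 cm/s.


phi = n * v
phi = 8.5516e+13 * 1999
phi = 1.7095e+17 /cm^2/s

1.7095e+17


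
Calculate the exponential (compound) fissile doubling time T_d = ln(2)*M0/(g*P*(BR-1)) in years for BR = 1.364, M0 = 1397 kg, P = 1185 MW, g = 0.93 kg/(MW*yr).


Breeding gain G = BR - 1 = 1.364 - 1 = 0.364
Fissile production rate = g * P * G = 0.93 * 1185 * 0.364 = 401.1462 kg/yr
T_d = ln(2) * M0 / (g * P * G)
T_d = ln(2) * 1397 / 401.1462 = 2.4139 yr

2.4139


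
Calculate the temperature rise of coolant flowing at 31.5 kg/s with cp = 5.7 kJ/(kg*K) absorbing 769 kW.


dT = Q / (m_dot * cp)
dT = 769 / (31.5 * 5.7)
dT = 4.2829 C

4.2829


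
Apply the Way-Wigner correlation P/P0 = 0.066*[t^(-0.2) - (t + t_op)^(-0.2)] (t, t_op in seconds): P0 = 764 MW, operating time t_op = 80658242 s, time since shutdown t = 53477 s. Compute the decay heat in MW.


P/P0 = 0.066 * [t^(-0.2) - (t + t_op)^(-0.2)]
P/P0 = 0.066 * [53477^(-0.2) - (53477 + 80658242)^(-0.2)]
P/P0 = 0.066 * [0.1133357 - 0.02621879] = 0.005749716
P = 764 * 0.005749716 = 4.3928 MW

4.3928


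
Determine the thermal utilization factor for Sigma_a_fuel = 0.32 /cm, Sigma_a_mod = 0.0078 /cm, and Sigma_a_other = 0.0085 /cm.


f = Sigma_a_fuel / (Sigma_a_fuel + Sigma_a_mod + Sigma_a_other)
f = 0.32 / (0.32 + 0.0078 + 0.0085)
f = 0.95153

0.95153


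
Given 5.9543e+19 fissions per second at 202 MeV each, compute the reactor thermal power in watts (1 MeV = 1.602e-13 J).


P = fission_rate * E_MeV * 1.602e-13
P = 5.9543e+19 * 202 * 1.602e-13
P = 1.9268e+09 W

1.9268e+09


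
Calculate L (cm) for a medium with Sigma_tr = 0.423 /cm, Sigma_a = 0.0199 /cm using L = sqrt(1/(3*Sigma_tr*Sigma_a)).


D = 1 / (3 * Sigma_tr) = 1 / (3 * 0.423) = 0.7880221 cm
L = sqrt(D / Sigma_a)
L = sqrt(0.7880221 / 0.0199)
L = 6.2928 cm

6.2928


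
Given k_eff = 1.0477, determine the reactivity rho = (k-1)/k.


rho = (k_eff - 1) / k_eff
rho = (1.0477 - 1) / 1.0477
rho = 0.045528

0.045528


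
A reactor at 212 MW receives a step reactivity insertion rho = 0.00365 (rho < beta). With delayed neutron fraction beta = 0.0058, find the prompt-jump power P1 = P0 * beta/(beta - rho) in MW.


P1/P0 = beta / (beta - rho)
P1/P0 = 0.0058 / (0.0058 - 0.00365) = 2.697674
P1 = 212 * 2.697674 = 571.91 MW

571.91


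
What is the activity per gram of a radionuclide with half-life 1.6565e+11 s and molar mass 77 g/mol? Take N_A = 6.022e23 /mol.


lambda = ln(2) / t_half = ln(2) / 1.6565e+11 = 4.184408e-12 /s
SA = lambda * N_A / M
SA = 4.184408e-12 * 6.022e23 / 77
SA = 3.2725e+10 Bq/g

3.2725e+10


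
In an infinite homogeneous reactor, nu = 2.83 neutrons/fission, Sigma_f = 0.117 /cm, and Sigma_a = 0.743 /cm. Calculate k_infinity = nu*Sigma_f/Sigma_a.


k_inf = nu * Sigma_f / Sigma_a
k_inf = 2.83 * 0.117 / 0.743
k_inf = 0.44564

0.44564


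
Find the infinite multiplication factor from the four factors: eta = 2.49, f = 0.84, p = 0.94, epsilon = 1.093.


k_inf = eta * f * p * epsilon
k_inf = 2.49 * 0.84 * 0.94 * 1.093
k_inf = 2.1490

2.1490


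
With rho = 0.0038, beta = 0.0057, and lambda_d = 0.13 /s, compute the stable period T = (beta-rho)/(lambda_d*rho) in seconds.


T = (beta - rho) / (lambda_d * rho)
T = (0.0057 - 0.0038) / (0.13 * 0.0038)
T = 3.8462 s

3.8462


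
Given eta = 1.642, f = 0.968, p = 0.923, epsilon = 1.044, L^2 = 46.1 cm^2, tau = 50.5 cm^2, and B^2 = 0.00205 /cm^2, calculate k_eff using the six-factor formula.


k_inf = eta*f*p*eps = 1.642*0.968*0.923*1.044 = 1.531619
P_TNL = 1/(1 + L^2*B^2) = 1/(1 + 46.1*0.00205) = 0.9136550
P_FNL = exp(-B^2*tau) = exp(-0.00205*50.5) = 0.9016535
k_eff = k_inf * P_TNL * P_FNL = 1.531619 * 0.9136550 * 0.9016535
k_eff = 1.2617

1.2617


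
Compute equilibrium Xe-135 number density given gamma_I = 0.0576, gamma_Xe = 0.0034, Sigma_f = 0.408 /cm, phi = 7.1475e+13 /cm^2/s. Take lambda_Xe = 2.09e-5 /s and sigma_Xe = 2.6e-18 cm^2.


Xe_eq = (gamma_I + gamma_Xe) * Sigma_f * phi / (lambda_Xe + sigma_Xe * phi)
Numerator = (0.0576 + 0.0034) * 0.408 * 7.1475e+13 = 1.778870e+12
Denominator = 2.09e-5 + 2.6e-18 * 7.1475e+13 = 2.067350e-04
Xe_eq = 1.778870e+12 / 2.067350e-04 = 8.6046e+15 /cm^3

8.6046e+15


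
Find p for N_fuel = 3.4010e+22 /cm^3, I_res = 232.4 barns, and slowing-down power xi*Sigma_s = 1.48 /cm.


p = exp(-N * I * 1e-24 / (xi*Sigma_s))
p = exp(-3.4010e+22 * 232.4 * 1e-24 / 1.48)
p = 0.0047935

0.0047935


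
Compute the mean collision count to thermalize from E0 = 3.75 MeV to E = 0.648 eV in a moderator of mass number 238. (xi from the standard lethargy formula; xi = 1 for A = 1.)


xi = 1 + (A-1)^2/(2A)*ln((A-1)/(A+1)) = 0.008379872 (for A = 238)
n = ln(E0/E) / xi
n = ln(3.75e6 / 0.648) / 0.008379872
n = ln(5.787037e+06) / 0.008379872 = 1858.2

1858.2


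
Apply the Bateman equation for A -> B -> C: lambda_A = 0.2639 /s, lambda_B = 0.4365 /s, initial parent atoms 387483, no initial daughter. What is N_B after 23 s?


N_B(t) = lambda_A * N_A0 / (lambda_B - lambda_A) * [exp(-lambda_A*t) - exp(-lambda_B*t)]
exp(-0.2639*23) = 0.002311867; exp(-0.4365*23) = 4.364159e-05
N_B = 0.2639 * 387483 / (0.4365 - 0.2639) * (0.002311867 - 4.364159e-05)
N_B = 1343.8

1343.8


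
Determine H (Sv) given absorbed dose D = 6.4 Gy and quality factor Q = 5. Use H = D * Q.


H = D * Q
H = 6.4 * 5
H = 32.000 Sv

32.000


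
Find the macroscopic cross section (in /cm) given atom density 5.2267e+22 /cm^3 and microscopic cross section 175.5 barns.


Sigma = N * sigma_barns * 1e-24
Sigma = 5.2267e+22 * 175.5 * 1e-24
Sigma = 9.1729 /cm

9.1729


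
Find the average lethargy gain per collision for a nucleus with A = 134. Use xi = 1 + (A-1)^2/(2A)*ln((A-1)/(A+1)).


xi = 1 + (A-1)^2/(2A) * ln((A-1)/(A+1))
xi = 1 + (134-1)^2/(2*134) * ln((134-1)/(134 +1))
xi = 0.014851

0.014851


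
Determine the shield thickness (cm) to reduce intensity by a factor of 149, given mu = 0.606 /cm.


x = ln(factor) / mu
x = ln(149) / 0.606
x = 8.2573 cm

8.2573


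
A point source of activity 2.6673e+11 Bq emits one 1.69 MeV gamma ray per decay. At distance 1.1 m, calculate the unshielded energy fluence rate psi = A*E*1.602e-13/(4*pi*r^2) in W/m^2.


psi = A * E * 1.602e-13 / (4*pi*r^2)
psi = 2.6673e+11 * 1.69 * 1.602e-13 / (4*pi*1.1^2)
psi = 0.0047493 W/m^2

0.0047493


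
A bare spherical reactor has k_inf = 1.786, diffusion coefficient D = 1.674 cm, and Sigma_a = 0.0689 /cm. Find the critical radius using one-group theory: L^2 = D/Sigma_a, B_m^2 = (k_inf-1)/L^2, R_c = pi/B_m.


L^2 = D / Sigma_a = 1.674 / 0.0689 = 24.29608 cm^2
B_m^2 = (k_inf - 1) / L^2 = (1.786 - 1) / 24.29608 = 0.03235090 /cm^2
For a bare sphere: B_g = pi/R, so R_c = pi / sqrt(B_m^2)
R_c = pi / sqrt(0.03235090) = 17.467 cm

17.467


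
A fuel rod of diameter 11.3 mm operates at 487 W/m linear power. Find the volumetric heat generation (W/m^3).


r = D / 2 / 1000 = 11.3 / 2 / 1000 = 0.00565 m
q''' = q' / (pi * r^2)
q''' = 487 / (pi * 0.00565^2)
q''' = 4.8560e+06 W/m^3

4.8560e+06


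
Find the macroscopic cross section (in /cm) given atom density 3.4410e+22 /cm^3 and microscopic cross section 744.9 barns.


Sigma = N * sigma_barns * 1e-24
Sigma = 3.4410e+22 * 744.9 * 1e-24
Sigma = 25.632 /cm

25.632


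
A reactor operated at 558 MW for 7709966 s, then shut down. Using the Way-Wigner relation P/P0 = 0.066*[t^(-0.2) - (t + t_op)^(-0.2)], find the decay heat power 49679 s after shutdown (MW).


P/P0 = 0.066 * [t^(-0.2) - (t + t_op)^(-0.2)]
P/P0 = 0.066 * [49679^(-0.2) - (49679 + 7709966)^(-0.2)]
P/P0 = 0.066 * [0.1150179 - 0.04188241] = 0.004826942
P = 558 * 0.004826942 = 2.6934 MW

2.6934


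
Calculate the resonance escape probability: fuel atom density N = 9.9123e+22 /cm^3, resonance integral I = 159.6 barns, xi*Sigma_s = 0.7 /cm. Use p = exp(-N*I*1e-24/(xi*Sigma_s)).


p = exp(-N * I * 1e-24 / (xi*Sigma_s))
p = exp(-9.9123e+22 * 159.6 * 1e-24 / 0.7)
p = 1.5308e-10

1.5308e-10


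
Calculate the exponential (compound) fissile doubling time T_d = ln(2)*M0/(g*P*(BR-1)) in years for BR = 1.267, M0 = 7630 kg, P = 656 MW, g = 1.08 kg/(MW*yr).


Breeding gain G = BR - 1 = 1.267 - 1 = 0.267
Fissile production rate = g * P * G = 1.08 * 656 * 0.267 = 189.16416 kg/yr
T_d = ln(2) * M0 / (g * P * G)
T_d = ln(2) * 7630 / 189.16416 = 27.958 yr

27.958


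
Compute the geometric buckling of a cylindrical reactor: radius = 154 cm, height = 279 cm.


B^2 = (2.405/R)^2 + (pi/H)^2
B^2 = (2.405/154)^2 + (pi/279)^2
B^2 = 3.7068e-04 /cm^2

3.7068e-04


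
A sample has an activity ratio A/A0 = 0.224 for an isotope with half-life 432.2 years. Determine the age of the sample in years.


lambda = ln(2) / t_half = ln(2) / 432.2 = 0.001603765 /yr
t = -ln(A/A0) / lambda
t = -ln(0.224) / 0.001603765
t = 932.87 yr

932.87


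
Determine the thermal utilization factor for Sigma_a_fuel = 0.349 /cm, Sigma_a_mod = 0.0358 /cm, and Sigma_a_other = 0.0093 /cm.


f = Sigma_a_fuel / (Sigma_a_fuel + Sigma_a_mod + Sigma_a_other)
f = 0.349 / (0.349 + 0.0358 + 0.0093)
f = 0.88556

0.88556


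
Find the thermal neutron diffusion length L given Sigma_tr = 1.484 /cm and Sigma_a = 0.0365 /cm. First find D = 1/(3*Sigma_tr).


D = 1 / (3 * Sigma_tr) = 1 / (3 * 1.484) = 0.2246181 cm
L = sqrt(D / Sigma_a)
L = sqrt(0.2246181 / 0.0365)
L = 2.4807 cm

2.4807


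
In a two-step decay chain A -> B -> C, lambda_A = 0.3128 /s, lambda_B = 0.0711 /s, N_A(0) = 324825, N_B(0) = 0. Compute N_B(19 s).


N_B(t) = lambda_A * N_A0 / (lambda_B - lambda_A) * [exp(-lambda_A*t) - exp(-lambda_B*t)]
exp(-0.3128*19) = 0.002623621; exp(-0.0711*19) = 0.2590070
N_B = 0.3128 * 324825 / (0.0711 - 0.3128) * (0.002623621 - 0.2590070)
N_B = 107778

107778


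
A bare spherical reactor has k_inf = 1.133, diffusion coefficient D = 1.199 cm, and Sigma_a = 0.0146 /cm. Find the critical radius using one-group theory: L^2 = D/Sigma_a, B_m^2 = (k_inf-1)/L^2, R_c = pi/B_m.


L^2 = D / Sigma_a = 1.199 / 0.0146 = 82.12329 cm^2
B_m^2 = (k_inf - 1) / L^2 = (1.133 - 1) / 82.12329 = 0.001619516 /cm^2
For a bare sphere: B_g = pi/R, so R_c = pi / sqrt(B_m^2)
R_c = pi / sqrt(0.001619516) = 78.065 cm

78.065


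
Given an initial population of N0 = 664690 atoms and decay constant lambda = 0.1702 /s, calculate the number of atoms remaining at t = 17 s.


N = N0 * exp(-lambda * t)
N = 664690 * exp(-0.1702 * 17)
N = 36816

36816


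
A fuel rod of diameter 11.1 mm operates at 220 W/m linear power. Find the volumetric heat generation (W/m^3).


r = D / 2 / 1000 = 11.1 / 2 / 1000 = 0.00555 m
q''' = q' / (pi * r^2)
q''' = 220 / (pi * 0.00555^2)
q''' = 2.2735e+06 W/m^3

2.2735e+06


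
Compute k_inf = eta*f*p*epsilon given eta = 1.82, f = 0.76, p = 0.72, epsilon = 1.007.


k_inf = eta * f * p * epsilon
k_inf = 1.82 * 0.76 * 0.72 * 1.007
k_inf = 1.0029

1.0029


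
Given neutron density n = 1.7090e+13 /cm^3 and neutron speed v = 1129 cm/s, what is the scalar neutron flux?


phi = n * v
phi = 1.7090e+13 * 1129
phi = 1.9295e+16 /cm^2/s

1.9295e+16


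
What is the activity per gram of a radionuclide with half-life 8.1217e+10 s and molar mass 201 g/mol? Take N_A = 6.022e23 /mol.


lambda = ln(2) / t_half = ln(2) / 8.1217e+10 = 8.534509e-12 /s
SA = lambda * N_A / M
SA = 8.534509e-12 * 6.022e23 / 201
SA = 2.5570e+10 Bq/g

2.5570e+10


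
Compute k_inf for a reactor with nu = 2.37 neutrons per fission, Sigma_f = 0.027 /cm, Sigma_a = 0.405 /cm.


k_inf = nu * Sigma_f / Sigma_a
k_inf = 2.37 * 0.027 / 0.405
k_inf = 0.15800

0.15800


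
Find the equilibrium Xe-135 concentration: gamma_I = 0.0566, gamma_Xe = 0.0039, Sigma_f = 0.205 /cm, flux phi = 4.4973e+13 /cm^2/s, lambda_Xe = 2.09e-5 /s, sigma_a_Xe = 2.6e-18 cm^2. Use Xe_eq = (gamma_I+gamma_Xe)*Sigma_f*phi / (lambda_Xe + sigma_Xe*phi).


Xe_eq = (gamma_I + gamma_Xe) * Sigma_f * phi / (lambda_Xe + sigma_Xe * phi)
Numerator = (0.0566 + 0.0039) * 0.205 * 4.4973e+13 = 5.577776e+11
Denominator = 2.09e-5 + 2.6e-18 * 4.4973e+13 = 1.378298e-04
Xe_eq = 5.577776e+11 / 1.378298e-04 = 4.0469e+15 /cm^3

4.0469e+15


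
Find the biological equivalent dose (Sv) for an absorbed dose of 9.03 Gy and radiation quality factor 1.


H = D * Q
H = 9.03 * 1
H = 9.0300 Sv

9.0300


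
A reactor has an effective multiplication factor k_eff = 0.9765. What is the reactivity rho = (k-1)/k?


rho = (k_eff - 1) / k_eff
rho = (0.9765 - 1) / 0.9765
rho = -0.024066

-0.024066


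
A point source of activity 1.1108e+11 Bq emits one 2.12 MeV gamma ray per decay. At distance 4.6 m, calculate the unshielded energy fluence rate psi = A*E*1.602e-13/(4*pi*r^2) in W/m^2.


psi = A * E * 1.602e-13 / (4*pi*r^2)
psi = 1.1108e+11 * 2.12 * 1.602e-13 / (4*pi*4.6^2)
psi = 1.4188e-04 W/m^2

1.4188e-04


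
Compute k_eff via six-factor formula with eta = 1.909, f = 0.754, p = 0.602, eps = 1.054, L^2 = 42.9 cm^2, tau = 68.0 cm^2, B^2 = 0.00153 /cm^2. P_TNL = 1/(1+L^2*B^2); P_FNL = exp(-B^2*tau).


k_inf = eta*f*p*eps = 1.909*0.754*0.602*1.054 = 0.9133019
P_TNL = 1/(1 + L^2*B^2) = 1/(1 + 42.9*0.00153) = 0.9384059
P_FNL = exp(-B^2*tau) = exp(-0.00153*68.0) = 0.9011892
k_eff = k_inf * P_TNL * P_FNL = 0.9133019 * 0.9384059 * 0.9011892
k_eff = 0.77236

0.77236


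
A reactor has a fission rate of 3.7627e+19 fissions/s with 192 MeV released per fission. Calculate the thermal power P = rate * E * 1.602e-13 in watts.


P = fission_rate * E_MeV * 1.602e-13
P = 3.7627e+19 * 192 * 1.602e-13
P = 1.1573e+09 W

1.1573e+09


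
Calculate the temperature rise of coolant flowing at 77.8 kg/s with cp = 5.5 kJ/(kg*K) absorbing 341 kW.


dT = Q / (m_dot * cp)
dT = 341 / (77.8 * 5.5)
dT = 0.79692 C

0.79692


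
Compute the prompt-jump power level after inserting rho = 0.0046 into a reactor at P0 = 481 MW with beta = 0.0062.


P1/P0 = beta / (beta - rho)
P1/P0 = 0.0062 / (0.0062 - 0.0046) = 3.875000
P1 = 481 * 3.875000 = 1863.9 MW

1863.9


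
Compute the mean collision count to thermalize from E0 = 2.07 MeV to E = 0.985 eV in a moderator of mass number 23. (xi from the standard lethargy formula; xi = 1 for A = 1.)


xi = 1 + (A-1)^2/(2A)*ln((A-1)/(A+1)) = 0.08448899 (for A = 23)
n = ln(E0/E) / xi
n = ln(2.07e6 / 0.985) / 0.08448899
n = ln(2.101523e+06) / 0.08448899 = 172.31

172.31


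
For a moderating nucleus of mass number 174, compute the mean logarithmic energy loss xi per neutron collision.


xi = 1 + (A-1)^2/(2A) * ln((A-1)/(A+1))
xi = 1 + (174-1)^2/(2*174) * ln((174-1)/(174 +1))
xi = 0.011450

0.011450


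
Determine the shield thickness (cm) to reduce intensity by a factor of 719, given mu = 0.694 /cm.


x = ln(factor) / mu
x = ln(719) / 0.694
x = 9.4782 cm

9.4782


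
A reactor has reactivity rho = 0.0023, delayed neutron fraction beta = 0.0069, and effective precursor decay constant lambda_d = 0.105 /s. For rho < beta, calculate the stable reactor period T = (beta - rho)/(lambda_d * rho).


T = (beta - rho) / (lambda_d * rho)
T = (0.0069 - 0.0023) / (0.105 * 0.0023)
T = 19.048 s

19.048


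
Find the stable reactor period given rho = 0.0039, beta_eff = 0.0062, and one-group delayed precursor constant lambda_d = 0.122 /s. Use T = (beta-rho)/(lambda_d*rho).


T = (beta - rho) / (lambda_d * rho)
T = (0.0062 - 0.0039) / (0.122 * 0.0039)
T = 4.8340 s

4.8340


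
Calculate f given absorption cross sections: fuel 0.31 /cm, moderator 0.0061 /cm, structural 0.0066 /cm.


f = Sigma_a_fuel / (Sigma_a_fuel + Sigma_a_mod + Sigma_a_other)
f = 0.31 / (0.31 + 0.0061 + 0.0066)
f = 0.96064

0.96064


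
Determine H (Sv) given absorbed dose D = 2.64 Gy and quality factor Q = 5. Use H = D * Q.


H = D * Q
H = 2.64 * 5
H = 13.200 Sv

13.200


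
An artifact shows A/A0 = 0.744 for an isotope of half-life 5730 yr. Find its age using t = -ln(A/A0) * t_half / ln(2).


lambda = ln(2) / t_half = ln(2) / 5730 = 1.209681e-04 /yr
t = -ln(A/A0) / lambda
t = -ln(0.744) / 1.209681e-04
t = 2444.6 yr

2444.6


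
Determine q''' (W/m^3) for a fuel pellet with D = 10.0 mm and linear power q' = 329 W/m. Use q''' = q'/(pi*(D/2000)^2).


r = D / 2 / 1000 = 10.0 / 2 / 1000 = 0.005 m
q''' = q' / (pi * r^2)
q''' = 329 / (pi * 0.005^2)
q''' = 4.1890e+06 W/m^3

4.1890e+06


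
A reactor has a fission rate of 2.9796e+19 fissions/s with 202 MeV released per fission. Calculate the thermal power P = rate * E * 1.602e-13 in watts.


P = fission_rate * E_MeV * 1.602e-13
P = 2.9796e+19 * 202 * 1.602e-13
P = 9.6421e+08 W

9.6421e+08


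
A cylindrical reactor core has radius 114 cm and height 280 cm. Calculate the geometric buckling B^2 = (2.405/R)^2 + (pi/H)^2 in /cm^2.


B^2 = (2.405/R)^2 + (pi/H)^2
B^2 = (2.405/114)^2 + (pi/280)^2
B^2 = 5.7095e-04 /cm^2

5.7095e-04


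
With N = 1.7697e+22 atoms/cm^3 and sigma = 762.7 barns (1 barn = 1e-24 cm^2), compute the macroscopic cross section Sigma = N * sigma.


Sigma = N * sigma_barns * 1e-24
Sigma = 1.7697e+22 * 762.7 * 1e-24
Sigma = 13.498 /cm

13.498


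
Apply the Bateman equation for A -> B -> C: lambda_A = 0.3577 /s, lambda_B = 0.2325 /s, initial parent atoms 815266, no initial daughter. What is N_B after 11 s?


N_B(t) = lambda_A * N_A0 / (lambda_B - lambda_A) * [exp(-lambda_A*t) - exp(-lambda_B*t)]
exp(-0.3577*11) = 0.01955156; exp(-0.2325*11) = 0.07749824
N_B = 0.3577 * 815266 / (0.2325 - 0.3577) * (0.01955156 - 0.07749824)
N_B = 134972

134972


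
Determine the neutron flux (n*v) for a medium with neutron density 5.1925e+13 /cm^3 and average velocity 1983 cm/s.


phi = n * v
phi = 5.1925e+13 * 1983
phi = 1.0297e+17 /cm^2/s

1.0297e+17


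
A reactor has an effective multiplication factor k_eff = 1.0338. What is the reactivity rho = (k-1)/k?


rho = (k_eff - 1) / k_eff
rho = (1.0338 - 1) / 1.0338
rho = 0.032695

0.032695


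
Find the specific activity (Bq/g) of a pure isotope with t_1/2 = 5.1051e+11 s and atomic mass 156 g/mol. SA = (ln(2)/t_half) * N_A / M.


lambda = ln(2) / t_half = ln(2) / 5.1051e+11 = 1.357754e-12 /s
SA = lambda * N_A / M
SA = 1.357754e-12 * 6.022e23 / 156
SA = 5.2413e+09 Bq/g

5.2413e+09


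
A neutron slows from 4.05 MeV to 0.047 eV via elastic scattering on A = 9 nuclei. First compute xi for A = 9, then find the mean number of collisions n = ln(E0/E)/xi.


xi = 1 + (A-1)^2/(2A)*ln((A-1)/(A+1)) = 0.2066007 (for A = 9)
n = ln(E0/E) / xi
n = ln(4.05e6 / 0.047) / 0.2066007
n = ln(8.617021e+07) / 0.2066007 = 88.440

88.440


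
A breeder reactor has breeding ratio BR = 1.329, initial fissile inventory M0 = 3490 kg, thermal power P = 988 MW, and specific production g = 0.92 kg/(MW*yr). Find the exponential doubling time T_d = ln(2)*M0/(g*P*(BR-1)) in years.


Breeding gain G = BR - 1 = 1.329 - 1 = 0.329
Fissile production rate = g * P * G = 0.92 * 988 * 0.329 = 299.04784 kg/yr
T_d = ln(2) * M0 / (g * P * G)
T_d = ln(2) * 3490 / 299.04784 = 8.0893 yr

8.0893


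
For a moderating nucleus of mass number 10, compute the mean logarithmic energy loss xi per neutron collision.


xi = 1 + (A-1)^2/(2A) * ln((A-1)/(A+1))
xi = 1 + (10-1)^2/(2*10) * ln((10-1)/(10 +1))
xi = 0.18728

0.18728


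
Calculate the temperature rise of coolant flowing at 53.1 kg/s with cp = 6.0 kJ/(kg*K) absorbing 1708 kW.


dT = Q / (m_dot * cp)
dT = 1708 / (53.1 * 6.0)
dT = 5.3610 C

5.3610


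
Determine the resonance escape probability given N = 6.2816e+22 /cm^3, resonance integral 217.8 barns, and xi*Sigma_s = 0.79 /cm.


p = exp(-N * I * 1e-24 / (xi*Sigma_s))
p = exp(-6.2816e+22 * 217.8 * 1e-24 / 0.79)
p = 3.0118e-08

3.0118e-08


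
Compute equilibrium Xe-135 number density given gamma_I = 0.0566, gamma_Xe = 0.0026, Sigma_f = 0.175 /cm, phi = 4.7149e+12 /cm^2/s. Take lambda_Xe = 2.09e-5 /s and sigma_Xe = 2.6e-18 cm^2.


Xe_eq = (gamma_I + gamma_Xe) * Sigma_f * phi / (lambda_Xe + sigma_Xe * phi)
Numerator = (0.0566 + 0.0026) * 0.175 * 4.7149e+12 = 4.884636e+10
Denominator = 2.09e-5 + 2.6e-18 * 4.7149e+12 = 3.315874e-05
Xe_eq = 4.884636e+10 / 3.315874e-05 = 1.4731e+15 /cm^3

1.4731e+15


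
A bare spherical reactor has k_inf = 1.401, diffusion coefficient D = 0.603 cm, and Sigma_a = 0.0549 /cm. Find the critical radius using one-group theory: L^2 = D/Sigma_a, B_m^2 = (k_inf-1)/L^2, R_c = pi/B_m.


L^2 = D / Sigma_a = 0.603 / 0.0549 = 10.98361 cm^2
B_m^2 = (k_inf - 1) / L^2 = (1.401 - 1) / 10.98361 = 0.03650894 /cm^2
For a bare sphere: B_g = pi/R, so R_c = pi / sqrt(B_m^2)
R_c = pi / sqrt(0.03650894) = 16.442 cm

16.442


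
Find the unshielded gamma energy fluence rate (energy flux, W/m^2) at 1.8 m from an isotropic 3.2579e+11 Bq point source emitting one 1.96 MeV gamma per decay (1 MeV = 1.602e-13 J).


psi = A * E * 1.602e-13 / (4*pi*r^2)
psi = 3.2579e+11 * 1.96 * 1.602e-13 / (4*pi*1.8^2)
psi = 0.0025125 W/m^2

0.0025125


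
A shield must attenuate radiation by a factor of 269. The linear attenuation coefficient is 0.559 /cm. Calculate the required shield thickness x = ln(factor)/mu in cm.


x = ln(factor) / mu
x = ln(269) / 0.559
x = 10.008 cm

10.008


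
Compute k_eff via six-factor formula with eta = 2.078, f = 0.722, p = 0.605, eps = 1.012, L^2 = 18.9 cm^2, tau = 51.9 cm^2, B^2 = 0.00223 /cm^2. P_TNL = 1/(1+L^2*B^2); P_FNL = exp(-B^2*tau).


k_inf = eta*f*p*eps = 2.078*0.722*0.605*1.012 = 0.9185835
P_TNL = 1/(1 + L^2*B^2) = 1/(1 + 18.9*0.00223) = 0.9595575
P_FNL = exp(-B^2*tau) = exp(-0.00223*51.9) = 0.8907094
k_eff = k_inf * P_TNL * P_FNL = 0.9185835 * 0.9595575 * 0.8907094
k_eff = 0.78510

0.78510


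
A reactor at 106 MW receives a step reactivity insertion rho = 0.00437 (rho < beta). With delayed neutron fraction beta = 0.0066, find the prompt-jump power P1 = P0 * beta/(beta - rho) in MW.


P1/P0 = beta / (beta - rho)
P1/P0 = 0.0066 / (0.0066 - 0.00437) = 2.959641
P1 = 106 * 2.959641 = 313.72 MW

313.72


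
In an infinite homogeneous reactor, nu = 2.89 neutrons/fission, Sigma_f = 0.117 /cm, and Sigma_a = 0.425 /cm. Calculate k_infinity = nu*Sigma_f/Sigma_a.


k_inf = nu * Sigma_f / Sigma_a
k_inf = 2.89 * 0.117 / 0.425
k_inf = 0.79560

0.79560


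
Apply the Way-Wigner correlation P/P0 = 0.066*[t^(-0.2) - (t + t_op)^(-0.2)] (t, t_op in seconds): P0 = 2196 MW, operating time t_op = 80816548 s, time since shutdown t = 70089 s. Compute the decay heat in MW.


P/P0 = 0.066 * [t^(-0.2) - (t + t_op)^(-0.2)]
P/P0 = 0.066 * [70089^(-0.2) - (70089 + 80816548)^(-0.2)]
P/P0 = 0.066 * [0.1073668 - 0.02620744] = 0.005356518
P = 2196 * 0.005356518 = 11.763 MW

11.763


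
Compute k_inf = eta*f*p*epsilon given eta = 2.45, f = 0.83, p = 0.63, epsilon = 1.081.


k_inf = eta * f * p * epsilon
k_inf = 2.45 * 0.83 * 0.63 * 1.081
k_inf = 1.3849

1.3849


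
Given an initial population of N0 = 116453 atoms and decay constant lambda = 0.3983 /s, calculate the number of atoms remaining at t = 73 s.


N = N0 * exp(-lambda * t)
N = 116453 * exp(-0.3983 * 73)
N = 2.7457e-08

2.7457e-08


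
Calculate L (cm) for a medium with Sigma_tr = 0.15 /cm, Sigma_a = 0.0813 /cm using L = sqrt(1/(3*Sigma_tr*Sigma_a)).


D = 1 / (3 * Sigma_tr) = 1 / (3 * 0.15) = 2.222222 cm
L = sqrt(D / Sigma_a)
L = sqrt(2.222222 / 0.0813)
L = 5.2282 cm

5.2282


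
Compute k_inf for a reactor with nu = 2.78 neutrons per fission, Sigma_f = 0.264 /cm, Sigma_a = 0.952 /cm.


k_inf = nu * Sigma_f / Sigma_a
k_inf = 2.78 * 0.264 / 0.952
k_inf = 0.77092

0.77092


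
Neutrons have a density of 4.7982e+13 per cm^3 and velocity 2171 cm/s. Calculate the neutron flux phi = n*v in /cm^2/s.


phi = n * v
phi = 4.7982e+13 * 2171
phi = 1.0417e+17 /cm^2/s

1.0417e+17


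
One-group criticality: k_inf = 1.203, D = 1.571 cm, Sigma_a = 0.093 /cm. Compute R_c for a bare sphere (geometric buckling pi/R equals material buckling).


L^2 = D / Sigma_a = 1.571 / 0.093 = 16.89247 cm^2
B_m^2 = (k_inf - 1) / L^2 = (1.203 - 1) / 16.89247 = 0.01201719 /cm^2
For a bare sphere: B_g = pi/R, so R_c = pi / sqrt(B_m^2)
R_c = pi / sqrt(0.01201719) = 28.658 cm

28.658


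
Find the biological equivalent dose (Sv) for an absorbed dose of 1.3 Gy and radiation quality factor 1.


H = D * Q
H = 1.3 * 1
H = 1.3000 Sv

1.3000


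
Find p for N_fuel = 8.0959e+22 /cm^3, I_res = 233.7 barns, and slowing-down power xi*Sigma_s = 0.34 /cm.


p = exp(-N * I * 1e-24 / (xi*Sigma_s))
p = exp(-8.0959e+22 * 233.7 * 1e-24 / 0.34)
p = 6.8020e-25

6.8020e-25


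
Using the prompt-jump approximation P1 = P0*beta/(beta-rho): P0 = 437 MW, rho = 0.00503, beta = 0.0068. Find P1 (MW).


P1/P0 = beta / (beta - rho)
P1/P0 = 0.0068 / (0.0068 - 0.00503) = 3.841808
P1 = 437 * 3.841808 = 1678.9 MW

1678.9


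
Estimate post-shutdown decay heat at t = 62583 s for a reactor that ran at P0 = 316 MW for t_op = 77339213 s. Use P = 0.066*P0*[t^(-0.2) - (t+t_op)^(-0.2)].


P/P0 = 0.066 * [t^(-0.2) - (t + t_op)^(-0.2)]
P/P0 = 0.066 * [62583^(-0.2) - (62583 + 77339213)^(-0.2)]
P/P0 = 0.066 * [0.1098269 - 0.02643929] = 0.005503582
P = 316 * 0.005503582 = 1.7391 MW

1.7391


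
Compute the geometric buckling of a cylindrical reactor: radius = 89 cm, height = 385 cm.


B^2 = (2.405/R)^2 + (pi/H)^2
B^2 = (2.405/89)^2 + (pi/385)^2
B^2 = 7.9680e-04 /cm^2

7.9680e-04


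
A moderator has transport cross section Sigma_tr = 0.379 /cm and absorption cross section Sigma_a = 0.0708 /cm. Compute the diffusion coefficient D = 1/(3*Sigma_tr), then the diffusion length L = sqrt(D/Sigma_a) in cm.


D = 1 / (3 * Sigma_tr) = 1 / (3 * 0.379) = 0.8795075 cm
L = sqrt(D / Sigma_a)
L = sqrt(0.8795075 / 0.0708)
L = 3.5245 cm

3.5245


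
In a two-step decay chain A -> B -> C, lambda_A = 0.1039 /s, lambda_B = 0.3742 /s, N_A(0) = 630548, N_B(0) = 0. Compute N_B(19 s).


N_B(t) = lambda_A * N_A0 / (lambda_B - lambda_A) * [exp(-lambda_A*t) - exp(-lambda_B*t)]
exp(-0.1039*19) = 0.1388863; exp(-0.3742*19) = 8.170584e-04
N_B = 0.1039 * 630548 / (0.3742 - 0.1039) * (0.1388863 - 8.170584e-04)
N_B = 33465

33465


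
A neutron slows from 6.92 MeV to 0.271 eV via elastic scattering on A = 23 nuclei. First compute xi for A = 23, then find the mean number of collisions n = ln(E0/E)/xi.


xi = 1 + (A-1)^2/(2A)*ln((A-1)/(A+1)) = 0.08448899 (for A = 23)
n = ln(E0/E) / xi
n = ln(6.92e6 / 0.271) / 0.08448899
n = ln(2.553506e+07) / 0.08448899 = 201.87

201.87


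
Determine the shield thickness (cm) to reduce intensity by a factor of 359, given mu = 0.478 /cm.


x = ln(factor) / mu
x = ln(359) / 0.478
x = 12.308 cm

12.308


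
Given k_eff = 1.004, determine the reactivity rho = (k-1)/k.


rho = (k_eff - 1) / k_eff
rho = (1.004 - 1) / 1.004
rho = 0.0039841

0.0039841


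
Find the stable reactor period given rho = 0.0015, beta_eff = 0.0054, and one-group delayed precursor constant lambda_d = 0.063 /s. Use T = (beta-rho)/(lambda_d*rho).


T = (beta - rho) / (lambda_d * rho)
T = (0.0054 - 0.0015) / (0.063 * 0.0015)
T = 41.270 s

41.270


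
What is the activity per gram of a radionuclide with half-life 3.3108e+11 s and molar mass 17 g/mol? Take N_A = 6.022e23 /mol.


lambda = ln(2) / t_half = ln(2) / 3.3108e+11 = 2.093594e-12 /s
SA = lambda * N_A / M
SA = 2.093594e-12 * 6.022e23 / 17
SA = 7.4162e+10 Bq/g

7.4162e+10


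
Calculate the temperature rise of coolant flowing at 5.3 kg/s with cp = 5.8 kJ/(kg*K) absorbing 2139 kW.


dT = Q / (m_dot * cp)
dT = 2139 / (5.3 * 5.8)
dT = 69.584 C

69.584


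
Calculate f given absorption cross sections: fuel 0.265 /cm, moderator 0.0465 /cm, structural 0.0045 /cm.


f = Sigma_a_fuel / (Sigma_a_fuel + Sigma_a_mod + Sigma_a_other)
f = 0.265 / (0.265 + 0.0465 + 0.0045)
f = 0.83861

0.83861


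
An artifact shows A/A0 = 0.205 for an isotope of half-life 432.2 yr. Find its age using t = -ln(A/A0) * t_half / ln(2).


lambda = ln(2) / t_half = ln(2) / 432.2 = 0.001603765 /yr
t = -ln(A/A0) / lambda
t = -ln(0.205) / 0.001603765
t = 988.14 yr

988.14


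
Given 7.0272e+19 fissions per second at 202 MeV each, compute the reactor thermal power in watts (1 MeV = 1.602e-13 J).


P = fission_rate * E_MeV * 1.602e-13
P = 7.0272e+19 * 202 * 1.602e-13
P = 2.2740e+09 W

2.2740e+09


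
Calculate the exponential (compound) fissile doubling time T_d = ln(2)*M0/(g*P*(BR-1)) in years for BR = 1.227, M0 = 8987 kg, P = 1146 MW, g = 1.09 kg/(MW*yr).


Breeding gain G = BR - 1 = 1.227 - 1 = 0.227
Fissile production rate = g * P * G = 1.09 * 1146 * 0.227 = 283.55478 kg/yr
T_d = ln(2) * M0 / (g * P * G)
T_d = ln(2) * 8987 / 283.55478 = 21.969 yr

21.969


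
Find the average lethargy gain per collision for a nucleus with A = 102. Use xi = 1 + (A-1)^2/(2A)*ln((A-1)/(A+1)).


xi = 1 + (A-1)^2/(2A) * ln((A-1)/(A+1))
xi = 1 + (102-1)^2/(2*102) * ln((102-1)/(102 +1))
xi = 0.019480

0.019480


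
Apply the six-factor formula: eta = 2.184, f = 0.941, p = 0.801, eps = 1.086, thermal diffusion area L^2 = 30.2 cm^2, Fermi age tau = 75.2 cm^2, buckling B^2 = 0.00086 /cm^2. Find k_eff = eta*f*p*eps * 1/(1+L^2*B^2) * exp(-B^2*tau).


k_inf = eta*f*p*eps = 2.184*0.941*0.801*1.086 = 1.787741
P_TNL = 1/(1 + L^2*B^2) = 1/(1 + 30.2*0.00086) = 0.9746855
P_FNL = exp(-B^2*tau) = exp(-0.00086*75.2) = 0.9373749
k_eff = k_inf * P_TNL * P_FNL = 1.787741 * 0.9746855 * 0.9373749
k_eff = 1.6334

1.6334


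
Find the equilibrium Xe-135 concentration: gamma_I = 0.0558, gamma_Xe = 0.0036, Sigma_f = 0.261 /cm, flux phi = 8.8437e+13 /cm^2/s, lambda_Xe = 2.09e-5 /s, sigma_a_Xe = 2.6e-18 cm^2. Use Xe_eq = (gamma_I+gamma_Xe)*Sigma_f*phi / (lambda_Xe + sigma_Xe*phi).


Xe_eq = (gamma_I + gamma_Xe) * Sigma_f * phi / (lambda_Xe + sigma_Xe * phi)
Numerator = (0.0558 + 0.0036) * 0.261 * 8.8437e+13 = 1.371074e+12
Denominator = 2.09e-5 + 2.6e-18 * 8.8437e+13 = 2.508362e-04
Xe_eq = 1.371074e+12 / 2.508362e-04 = 5.4660e+15 /cm^3

5.4660e+15


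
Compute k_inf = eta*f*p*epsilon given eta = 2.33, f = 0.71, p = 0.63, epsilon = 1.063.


k_inf = eta * f * p * epsilon
k_inf = 2.33 * 0.71 * 0.63 * 1.063
k_inf = 1.1079

1.1079


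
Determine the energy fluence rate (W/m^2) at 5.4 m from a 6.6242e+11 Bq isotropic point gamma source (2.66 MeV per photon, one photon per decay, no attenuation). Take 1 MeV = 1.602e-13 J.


psi = A * E * 1.602e-13 / (4*pi*r^2)
psi = 6.6242e+11 * 2.66 * 1.602e-13 / (4*pi*5.4^2)
psi = 7.7034e-04 W/m^2

7.7034e-04


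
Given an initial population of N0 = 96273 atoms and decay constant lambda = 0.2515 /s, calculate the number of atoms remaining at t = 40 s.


N = N0 * exp(-lambda * t)
N = 96273 * exp(-0.2515 * 40)
N = 4.1163

4.1163


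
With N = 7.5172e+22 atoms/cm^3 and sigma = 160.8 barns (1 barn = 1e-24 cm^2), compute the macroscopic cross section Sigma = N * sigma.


Sigma = N * sigma_barns * 1e-24
Sigma = 7.5172e+22 * 160.8 * 1e-24
Sigma = 12.088 /cm

12.088


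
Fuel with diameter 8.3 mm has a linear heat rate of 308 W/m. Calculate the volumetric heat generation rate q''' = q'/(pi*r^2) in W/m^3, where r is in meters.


r = D / 2 / 1000 = 8.3 / 2 / 1000 = 0.00415 m
q''' = q' / (pi * r^2)
q''' = 308 / (pi * 0.00415^2)
q''' = 5.6925e+06 W/m^3

5.6925e+06


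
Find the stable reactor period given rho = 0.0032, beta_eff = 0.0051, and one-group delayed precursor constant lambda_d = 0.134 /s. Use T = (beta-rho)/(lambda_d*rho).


T = (beta - rho) / (lambda_d * rho)
T = (0.0051 - 0.0032) / (0.134 * 0.0032)
T = 4.4310 s

4.4310


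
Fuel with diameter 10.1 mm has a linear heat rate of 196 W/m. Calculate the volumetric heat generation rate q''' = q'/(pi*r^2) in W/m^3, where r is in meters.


r = D / 2 / 1000 = 10.1 / 2 / 1000 = 0.00505 m
q''' = q' / (pi * r^2)
q''' = 196 / (pi * 0.00505^2)
q''' = 2.4464e+06 W/m^3

2.4464e+06


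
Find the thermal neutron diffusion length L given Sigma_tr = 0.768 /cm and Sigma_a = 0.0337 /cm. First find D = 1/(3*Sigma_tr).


D = 1 / (3 * Sigma_tr) = 1 / (3 * 0.768) = 0.4340278 cm
L = sqrt(D / Sigma_a)
L = sqrt(0.4340278 / 0.0337)
L = 3.5888 cm

3.5888


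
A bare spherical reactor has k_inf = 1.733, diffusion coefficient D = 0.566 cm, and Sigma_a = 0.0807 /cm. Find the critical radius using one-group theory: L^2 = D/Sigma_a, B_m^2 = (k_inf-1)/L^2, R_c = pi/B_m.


L^2 = D / Sigma_a = 0.566 / 0.0807 = 7.013631 cm^2
B_m^2 = (k_inf - 1) / L^2 = (1.733 - 1) / 7.013631 = 0.1045108 /cm^2
For a bare sphere: B_g = pi/R, so R_c = pi / sqrt(B_m^2)
R_c = pi / sqrt(0.1045108) = 9.7178 cm

9.7178


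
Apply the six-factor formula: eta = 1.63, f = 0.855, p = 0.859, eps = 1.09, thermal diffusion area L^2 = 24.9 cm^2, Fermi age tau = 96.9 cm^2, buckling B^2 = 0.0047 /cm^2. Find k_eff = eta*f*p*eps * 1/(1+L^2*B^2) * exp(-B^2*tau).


k_inf = eta*f*p*eps = 1.63*0.855*0.859*1.09 = 1.304888
P_TNL = 1/(1 + L^2*B^2) = 1/(1 + 24.9*0.0047) = 0.8952311
P_FNL = exp(-B^2*tau) = exp(-0.0047*96.9) = 0.6341752
k_eff = k_inf * P_TNL * P_FNL = 1.304888 * 0.8952311 * 0.6341752
k_eff = 0.74083

0.74083


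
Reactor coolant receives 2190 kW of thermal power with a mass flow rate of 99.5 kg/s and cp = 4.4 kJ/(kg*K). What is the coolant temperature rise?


dT = Q / (m_dot * cp)
dT = 2190 / (99.5 * 4.4)
dT = 5.0023 C

5.0023


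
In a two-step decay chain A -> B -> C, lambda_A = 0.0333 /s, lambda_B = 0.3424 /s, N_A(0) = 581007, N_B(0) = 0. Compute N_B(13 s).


N_B(t) = lambda_A * N_A0 / (lambda_B - lambda_A) * [exp(-lambda_A*t) - exp(-lambda_B*t)]
exp(-0.0333*13) = 0.6486254; exp(-0.3424*13) = 0.01166456
N_B = 0.0333 * 581007 / (0.3424 - 0.0333) * (0.6486254 - 0.01166456)
N_B = 39869

39869


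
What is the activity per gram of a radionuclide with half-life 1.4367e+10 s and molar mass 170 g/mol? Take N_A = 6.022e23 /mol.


lambda = ln(2) / t_half = ln(2) / 1.4367e+10 = 4.824578e-11 /s
SA = lambda * N_A / M
SA = 4.824578e-11 * 6.022e23 / 170
SA = 1.7090e+11 Bq/g

1.7090e+11


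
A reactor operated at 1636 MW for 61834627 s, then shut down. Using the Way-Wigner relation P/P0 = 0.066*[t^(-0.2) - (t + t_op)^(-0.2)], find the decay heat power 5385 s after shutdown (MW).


P/P0 = 0.066 * [t^(-0.2) - (t + t_op)^(-0.2)]
P/P0 = 0.066 * [5385^(-0.2) - (5385 + 61834627)^(-0.2)]
P/P0 = 0.066 * [0.1793754 - 0.02765324] = 0.01001366
P = 1636 * 0.01001366 = 16.382 MW

16.382


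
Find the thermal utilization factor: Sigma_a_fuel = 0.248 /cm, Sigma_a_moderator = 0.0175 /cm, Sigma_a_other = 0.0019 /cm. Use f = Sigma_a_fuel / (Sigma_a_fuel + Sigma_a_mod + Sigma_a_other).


f = Sigma_a_fuel / (Sigma_a_fuel + Sigma_a_mod + Sigma_a_other)
f = 0.248 / (0.248 + 0.0175 + 0.0019)
f = 0.92745

0.92745


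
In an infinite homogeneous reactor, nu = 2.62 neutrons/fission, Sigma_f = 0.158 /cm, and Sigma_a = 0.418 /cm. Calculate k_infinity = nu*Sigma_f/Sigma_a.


k_inf = nu * Sigma_f / Sigma_a
k_inf = 2.62 * 0.158 / 0.418
k_inf = 0.99033

0.99033


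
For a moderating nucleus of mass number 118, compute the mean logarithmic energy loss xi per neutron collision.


xi = 1 + (A-1)^2/(2A) * ln((A-1)/(A+1))
xi = 1 + (118-1)^2/(2*118) * ln((118-1)/(118 +1))
xi = 0.016854

0.016854


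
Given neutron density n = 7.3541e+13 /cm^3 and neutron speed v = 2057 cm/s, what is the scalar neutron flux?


phi = n * v
phi = 7.3541e+13 * 2057
phi = 1.5127e+17 /cm^2/s

1.5127e+17


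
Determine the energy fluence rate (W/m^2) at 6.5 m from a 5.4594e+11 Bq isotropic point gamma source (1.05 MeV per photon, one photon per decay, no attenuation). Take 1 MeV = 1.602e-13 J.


psi = A * E * 1.602e-13 / (4*pi*r^2)
psi = 5.4594e+11 * 1.05 * 1.602e-13 / (4*pi*6.5^2)
psi = 1.7297e-04 W/m^2

1.7297e-04


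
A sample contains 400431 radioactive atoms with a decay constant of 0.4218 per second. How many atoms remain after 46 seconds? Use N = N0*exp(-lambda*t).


N = N0 * exp(-lambda * t)
N = 400431 * exp(-0.4218 * 46)
N = 0.0014997

0.0014997


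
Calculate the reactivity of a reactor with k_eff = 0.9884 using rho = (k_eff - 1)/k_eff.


rho = (k_eff - 1) / k_eff
rho = (0.9884 - 1) / 0.9884
rho = -0.011736

-0.011736


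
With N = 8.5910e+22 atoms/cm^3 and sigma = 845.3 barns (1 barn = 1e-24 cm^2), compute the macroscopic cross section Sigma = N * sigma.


Sigma = N * sigma_barns * 1e-24
Sigma = 8.5910e+22 * 845.3 * 1e-24
Sigma = 72.620 /cm

72.620


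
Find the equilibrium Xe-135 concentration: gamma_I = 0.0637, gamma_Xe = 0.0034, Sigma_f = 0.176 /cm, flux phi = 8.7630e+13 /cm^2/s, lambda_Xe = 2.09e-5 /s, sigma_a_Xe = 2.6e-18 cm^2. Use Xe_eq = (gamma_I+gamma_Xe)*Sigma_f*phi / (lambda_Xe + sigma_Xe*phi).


Xe_eq = (gamma_I + gamma_Xe) * Sigma_f * phi / (lambda_Xe + sigma_Xe * phi)
Numerator = (0.0637 + 0.0034) * 0.176 * 8.7630e+13 = 1.034875e+12
Denominator = 2.09e-5 + 2.6e-18 * 8.7630e+13 = 2.487380e-04
Xe_eq = 1.034875e+12 / 2.487380e-04 = 4.1605e+15 /cm^3

4.1605e+15


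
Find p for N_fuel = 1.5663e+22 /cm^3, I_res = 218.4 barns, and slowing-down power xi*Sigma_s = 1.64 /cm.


p = exp(-N * I * 1e-24 / (xi*Sigma_s))
p = exp(-1.5663e+22 * 218.4 * 1e-24 / 1.64)
p = 0.12420

0.12420


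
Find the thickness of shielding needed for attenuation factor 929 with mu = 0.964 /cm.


x = ln(factor) / mu
x = ln(929) / 0.964
x = 7.0893 cm

7.0893


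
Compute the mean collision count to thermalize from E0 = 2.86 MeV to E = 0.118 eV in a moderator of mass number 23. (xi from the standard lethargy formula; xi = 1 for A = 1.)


xi = 1 + (A-1)^2/(2A)*ln((A-1)/(A+1)) = 0.08448899 (for A = 23)
n = ln(E0/E) / xi
n = ln(2.86e6 / 0.118) / 0.08448899
n = ln(2.423729e+07) / 0.08448899 = 201.25

201.25


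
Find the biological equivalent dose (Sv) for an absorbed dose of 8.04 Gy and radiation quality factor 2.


H = D * Q
H = 8.04 * 2
H = 16.080 Sv

16.080


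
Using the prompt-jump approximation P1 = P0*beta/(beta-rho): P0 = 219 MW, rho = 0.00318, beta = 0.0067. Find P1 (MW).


P1/P0 = beta / (beta - rho)
P1/P0 = 0.0067 / (0.0067 - 0.00318) = 1.903409
P1 = 219 * 1.903409 = 416.85 MW

416.85


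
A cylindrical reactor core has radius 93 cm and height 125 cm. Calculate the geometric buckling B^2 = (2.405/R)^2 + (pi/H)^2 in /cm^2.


B^2 = (2.405/R)^2 + (pi/H)^2
B^2 = (2.405/93)^2 + (pi/125)^2
B^2 = 0.0013004 /cm^2

0.0013004


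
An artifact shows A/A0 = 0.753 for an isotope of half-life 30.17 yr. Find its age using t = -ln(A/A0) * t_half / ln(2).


lambda = ln(2) / t_half = ln(2) / 30.17 = 0.02297472 /yr
t = -ln(A/A0) / lambda
t = -ln(0.753) / 0.02297472
t = 12.348 yr

12.348


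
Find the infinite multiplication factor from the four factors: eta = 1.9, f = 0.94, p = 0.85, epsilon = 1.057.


k_inf = eta * f * p * epsilon
k_inf = 1.9 * 0.94 * 0.85 * 1.057
k_inf = 1.6046

1.6046
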